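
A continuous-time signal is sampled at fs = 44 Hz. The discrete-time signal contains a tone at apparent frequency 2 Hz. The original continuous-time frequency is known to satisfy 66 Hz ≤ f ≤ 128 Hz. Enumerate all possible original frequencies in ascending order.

Frequencies that alias to 2 Hz are k·fs ± 2 Hz for integer k ≥ 0.
k=0: 2 Hz.
k=1: 42 Hz, 46 Hz.
k=2: 86 Hz, 90 Hz.
k=3: 130 Hz, 134 Hz.
Within [66 Hz, 128 Hz]: 86 Hz, 90 Hz.

86 Hz, 90 Hz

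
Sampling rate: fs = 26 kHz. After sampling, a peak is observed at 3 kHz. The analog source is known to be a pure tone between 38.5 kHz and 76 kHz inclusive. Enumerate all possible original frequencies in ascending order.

Frequencies that alias to 3 kHz are k·fs ± 3 kHz for integer k ≥ 0.
k=0: 3 kHz.
k=1: 23 kHz, 29 kHz.
k=2: 49 kHz, 55 kHz.
k=3: 75 kHz, 81 kHz.
k=4: 101 kHz, 107 kHz.
Within [38.5 kHz, 76 kHz]: 49 kHz, 55 kHz, 75 kHz.

49 kHz, 55 kHz, 75 kHz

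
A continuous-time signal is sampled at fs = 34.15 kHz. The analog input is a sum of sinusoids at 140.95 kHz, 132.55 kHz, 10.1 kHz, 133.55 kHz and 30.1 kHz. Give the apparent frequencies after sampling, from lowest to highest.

3.05 kHz, 4.05 kHz, 4.35 kHz, 10.1 kHz

fs/2 = 17.075 kHz.
140.95 kHz mod fs = 4.35 kHz.
4.35 kHz ≤ fs/2 = 17.075 kHz, appears at 4.35 kHz.
132.55 kHz mod fs = 30.1 kHz.
30.1 kHz > fs/2 = 17.075 kHz, folds to fs − 30.1 kHz = 4.05 kHz.
10.1 kHz ≤ fs/2 = 17.075 kHz, passes unchanged.
133.55 kHz mod fs = 31.1 kHz.
31.1 kHz > fs/2 = 17.075 kHz, folds to fs − 31.1 kHz = 3.05 kHz.
30.1 kHz > fs/2 = 17.075 kHz, folds to fs − 30.1 kHz = 4.05 kHz.
Distinct values: {3.05 kHz, 4.05 kHz, 4.35 kHz, 10.1 kHz}.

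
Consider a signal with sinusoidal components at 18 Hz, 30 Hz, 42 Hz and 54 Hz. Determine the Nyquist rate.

Highest-frequency component: 54 Hz.
Nyquist rate = 2 × 54 Hz = 108 Hz.

108 Hz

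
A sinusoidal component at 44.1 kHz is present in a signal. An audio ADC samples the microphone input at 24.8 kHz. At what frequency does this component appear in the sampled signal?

5.5 kHz

44.1 kHz mod fs = 19.3 kHz.
19.3 kHz > fs/2 = 12.4 kHz, folds to fs − 19.3 kHz = 5.5 kHz.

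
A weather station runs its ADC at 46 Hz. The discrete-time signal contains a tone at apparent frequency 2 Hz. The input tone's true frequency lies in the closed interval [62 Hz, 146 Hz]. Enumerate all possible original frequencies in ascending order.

90 Hz, 94 Hz, 136 Hz, 140 Hz

Frequencies that alias to 2 Hz are k·fs ± 2 Hz for integer k ≥ 0.
k=0: 2 Hz.
k=1: 44 Hz, 48 Hz.
k=2: 90 Hz, 94 Hz.
k=3: 136 Hz, 140 Hz.
k=4: 182 Hz, 186 Hz.
Within [62 Hz, 146 Hz]: 90 Hz, 94 Hz, 136 Hz, 140 Hz.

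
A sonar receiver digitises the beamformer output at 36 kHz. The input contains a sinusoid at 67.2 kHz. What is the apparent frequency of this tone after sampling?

67.2 kHz mod fs = 31.2 kHz.
31.2 kHz > fs/2 = 18 kHz, folds to fs − 31.2 kHz = 4.8 kHz.

4.8 kHz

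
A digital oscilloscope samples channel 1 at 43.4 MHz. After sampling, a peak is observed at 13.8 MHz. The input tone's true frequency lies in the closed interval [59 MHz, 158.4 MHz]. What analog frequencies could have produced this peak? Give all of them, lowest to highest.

73 MHz, 100.6 MHz, 116.4 MHz, 144 MHz

Frequencies that alias to 13.8 MHz are k·fs ± 13.8 MHz for integer k ≥ 0.
k=0: 13.8 MHz.
k=1: 29.6 MHz, 57.2 MHz.
k=2: 73 MHz, 100.6 MHz.
k=3: 116.4 MHz, 144 MHz.
k=4: 159.8 MHz, 187.4 MHz.
Within [59 MHz, 158.4 MHz]: 73 MHz, 100.6 MHz, 116.4 MHz, 144 MHz.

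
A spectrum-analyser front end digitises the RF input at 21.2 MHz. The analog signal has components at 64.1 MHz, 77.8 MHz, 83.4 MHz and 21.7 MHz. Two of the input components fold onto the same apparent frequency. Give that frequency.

0.5 MHz

fs/2 = 10.6 MHz.
64.1 MHz mod fs = 0.5 MHz.
0.5 MHz ≤ fs/2 = 10.6 MHz, appears at 0.5 MHz.
77.8 MHz mod fs = 14.2 MHz.
14.2 MHz > fs/2 = 10.6 MHz, folds to fs − 14.2 MHz = 7 MHz.
83.4 MHz mod fs = 19.8 MHz.
19.8 MHz > fs/2 = 10.6 MHz, folds to fs − 19.8 MHz = 1.4 MHz.
21.7 MHz mod fs = 0.5 MHz.
0.5 MHz ≤ fs/2 = 10.6 MHz, appears at 0.5 MHz.
21.7 MHz and 64.1 MHz both map to 0.5 MHz.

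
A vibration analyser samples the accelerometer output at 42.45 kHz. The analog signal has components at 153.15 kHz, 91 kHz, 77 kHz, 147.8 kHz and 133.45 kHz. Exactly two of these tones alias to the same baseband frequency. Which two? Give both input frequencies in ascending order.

91 kHz, 133.45 kHz

fs/2 = 21.225 kHz.
153.15 kHz mod fs = 25.8 kHz.
25.8 kHz > fs/2 = 21.225 kHz, folds to fs − 25.8 kHz = 16.65 kHz.
91 kHz mod fs = 6.1 kHz.
6.1 kHz ≤ fs/2 = 21.225 kHz, appears at 6.1 kHz.
77 kHz mod fs = 34.55 kHz.
34.55 kHz > fs/2 = 21.225 kHz, folds to fs − 34.55 kHz = 7.9 kHz.
147.8 kHz mod fs = 20.45 kHz.
20.45 kHz ≤ fs/2 = 21.225 kHz, appears at 20.45 kHz.
133.45 kHz mod fs = 6.1 kHz.
6.1 kHz ≤ fs/2 = 21.225 kHz, appears at 6.1 kHz.
91 kHz and 133.45 kHz both map to 6.1 kHz.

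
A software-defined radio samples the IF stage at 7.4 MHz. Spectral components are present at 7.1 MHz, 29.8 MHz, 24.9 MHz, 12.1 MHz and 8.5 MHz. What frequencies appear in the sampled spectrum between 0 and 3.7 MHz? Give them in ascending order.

fs/2 = 3.7 MHz.
7.1 MHz > fs/2 = 3.7 MHz, folds to fs − 7.1 MHz = 0.3 MHz.
29.8 MHz mod fs = 0.2 MHz.
0.2 MHz ≤ fs/2 = 3.7 MHz, appears at 0.2 MHz.
24.9 MHz mod fs = 2.7 MHz.
2.7 MHz ≤ fs/2 = 3.7 MHz, appears at 2.7 MHz.
12.1 MHz mod fs = 4.7 MHz.
4.7 MHz > fs/2 = 3.7 MHz, folds to fs − 4.7 MHz = 2.7 MHz.
8.5 MHz mod fs = 1.1 MHz.
1.1 MHz ≤ fs/2 = 3.7 MHz, appears at 1.1 MHz.
Distinct values: {0.2 MHz, 0.3 MHz, 1.1 MHz, 2.7 MHz}.

0.2 MHz, 0.3 MHz, 1.1 MHz, 2.7 MHz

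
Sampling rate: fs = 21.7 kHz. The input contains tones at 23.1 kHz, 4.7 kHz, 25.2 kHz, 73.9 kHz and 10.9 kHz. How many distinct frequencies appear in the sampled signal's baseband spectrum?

5

fs/2 = 10.85 kHz.
23.1 kHz mod fs = 1.4 kHz.
1.4 kHz ≤ fs/2 = 10.85 kHz, appears at 1.4 kHz.
4.7 kHz ≤ fs/2 = 10.85 kHz, passes unchanged.
25.2 kHz mod fs = 3.5 kHz.
3.5 kHz ≤ fs/2 = 10.85 kHz, appears at 3.5 kHz.
73.9 kHz mod fs = 8.8 kHz.
8.8 kHz ≤ fs/2 = 10.85 kHz, appears at 8.8 kHz.
10.9 kHz > fs/2 = 10.85 kHz, folds to fs − 10.9 kHz = 10.8 kHz.
Distinct values: {1.4 kHz, 3.5 kHz, 4.7 kHz, 8.8 kHz, 10.8 kHz} → 5.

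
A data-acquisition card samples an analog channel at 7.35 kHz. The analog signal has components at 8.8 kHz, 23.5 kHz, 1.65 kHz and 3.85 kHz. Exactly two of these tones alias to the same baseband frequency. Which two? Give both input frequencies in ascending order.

8.8 kHz, 23.5 kHz

fs/2 = 3.675 kHz.
8.8 kHz mod fs = 1.45 kHz.
1.45 kHz ≤ fs/2 = 3.675 kHz, appears at 1.45 kHz.
23.5 kHz mod fs = 1.45 kHz.
1.45 kHz ≤ fs/2 = 3.675 kHz, appears at 1.45 kHz.
1.65 kHz ≤ fs/2 = 3.675 kHz, passes unchanged.
3.85 kHz > fs/2 = 3.675 kHz, folds to fs − 3.85 kHz = 3.5 kHz.
8.8 kHz and 23.5 kHz both map to 1.45 kHz.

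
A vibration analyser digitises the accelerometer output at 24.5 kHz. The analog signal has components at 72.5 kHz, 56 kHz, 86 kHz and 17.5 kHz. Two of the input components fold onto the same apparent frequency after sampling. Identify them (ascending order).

17.5 kHz, 56 kHz

fs/2 = 12.25 kHz.
72.5 kHz mod fs = 23.5 kHz.
23.5 kHz > fs/2 = 12.25 kHz, folds to fs − 23.5 kHz = 1 kHz.
56 kHz mod fs = 7 kHz.
7 kHz ≤ fs/2 = 12.25 kHz, appears at 7 kHz.
86 kHz mod fs = 12.5 kHz.
12.5 kHz > fs/2 = 12.25 kHz, folds to fs − 12.5 kHz = 12 kHz.
17.5 kHz > fs/2 = 12.25 kHz, folds to fs − 17.5 kHz = 7 kHz.
17.5 kHz and 56 kHz both map to 7 kHz.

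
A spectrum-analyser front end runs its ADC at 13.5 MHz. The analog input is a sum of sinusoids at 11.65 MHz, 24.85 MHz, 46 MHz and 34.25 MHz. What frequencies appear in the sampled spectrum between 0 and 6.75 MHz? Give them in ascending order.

1.85 MHz, 2.15 MHz, 5.5 MHz, 6.25 MHz

fs/2 = 6.75 MHz.
11.65 MHz > fs/2 = 6.75 MHz, folds to fs − 11.65 MHz = 1.85 MHz.
24.85 MHz mod fs = 11.35 MHz.
11.35 MHz > fs/2 = 6.75 MHz, folds to fs − 11.35 MHz = 2.15 MHz.
46 MHz mod fs = 5.5 MHz.
5.5 MHz ≤ fs/2 = 6.75 MHz, appears at 5.5 MHz.
34.25 MHz mod fs = 7.25 MHz.
7.25 MHz > fs/2 = 6.75 MHz, folds to fs − 7.25 MHz = 6.25 MHz.
Distinct values: {1.85 MHz, 2.15 MHz, 5.5 MHz, 6.25 MHz}.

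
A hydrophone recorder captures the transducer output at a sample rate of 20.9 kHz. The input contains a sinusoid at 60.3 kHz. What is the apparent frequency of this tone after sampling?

2.4 kHz

60.3 kHz mod fs = 18.5 kHz.
18.5 kHz > fs/2 = 10.45 kHz, folds to fs − 18.5 kHz = 2.4 kHz.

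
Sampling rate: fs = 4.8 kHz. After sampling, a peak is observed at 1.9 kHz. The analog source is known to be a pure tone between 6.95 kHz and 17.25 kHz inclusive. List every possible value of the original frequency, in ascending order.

7.7 kHz, 11.5 kHz, 12.5 kHz, 16.3 kHz

Frequencies that alias to 1.9 kHz are k·fs ± 1.9 kHz for integer k ≥ 0.
k=0: 1.9 kHz.
k=1: 2.9 kHz, 6.7 kHz.
k=2: 7.7 kHz, 11.5 kHz.
k=3: 12.5 kHz, 16.3 kHz.
k=4: 17.3 kHz, 21.1 kHz.
Within [6.95 kHz, 17.25 kHz]: 7.7 kHz, 11.5 kHz, 12.5 kHz, 16.3 kHz.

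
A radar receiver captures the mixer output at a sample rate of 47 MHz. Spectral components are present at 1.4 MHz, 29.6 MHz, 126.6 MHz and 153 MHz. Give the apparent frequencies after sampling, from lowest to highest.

fs/2 = 23.5 MHz.
1.4 MHz ≤ fs/2 = 23.5 MHz, passes unchanged.
29.6 MHz > fs/2 = 23.5 MHz, folds to fs − 29.6 MHz = 17.4 MHz.
126.6 MHz mod fs = 32.6 MHz.
32.6 MHz > fs/2 = 23.5 MHz, folds to fs − 32.6 MHz = 14.4 MHz.
153 MHz mod fs = 12 MHz.
12 MHz ≤ fs/2 = 23.5 MHz, appears at 12 MHz.
Distinct values: {1.4 MHz, 12 MHz, 14.4 MHz, 17.4 MHz}.

1.4 MHz, 12 MHz, 14.4 MHz, 17.4 MHz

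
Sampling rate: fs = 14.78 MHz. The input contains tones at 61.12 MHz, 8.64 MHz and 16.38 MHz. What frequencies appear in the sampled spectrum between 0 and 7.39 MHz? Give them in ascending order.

fs/2 = 7.39 MHz.
61.12 MHz mod fs = 2 MHz.
2 MHz ≤ fs/2 = 7.39 MHz, appears at 2 MHz.
8.64 MHz > fs/2 = 7.39 MHz, folds to fs − 8.64 MHz = 6.14 MHz.
16.38 MHz mod fs = 1.6 MHz.
1.6 MHz ≤ fs/2 = 7.39 MHz, appears at 1.6 MHz.
Distinct values: {1.6 MHz, 2 MHz, 6.14 MHz}.

1.6 MHz, 2 MHz, 6.14 MHz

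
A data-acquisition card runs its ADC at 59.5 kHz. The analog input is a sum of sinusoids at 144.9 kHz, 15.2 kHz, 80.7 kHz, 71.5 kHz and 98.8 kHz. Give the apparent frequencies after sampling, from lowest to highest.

fs/2 = 29.75 kHz.
144.9 kHz mod fs = 25.9 kHz.
25.9 kHz ≤ fs/2 = 29.75 kHz, appears at 25.9 kHz.
15.2 kHz ≤ fs/2 = 29.75 kHz, passes unchanged.
80.7 kHz mod fs = 21.2 kHz.
21.2 kHz ≤ fs/2 = 29.75 kHz, appears at 21.2 kHz.
71.5 kHz mod fs = 12 kHz.
12 kHz ≤ fs/2 = 29.75 kHz, appears at 12 kHz.
98.8 kHz mod fs = 39.3 kHz.
39.3 kHz > fs/2 = 29.75 kHz, folds to fs − 39.3 kHz = 20.2 kHz.
Distinct values: {12 kHz, 15.2 kHz, 20.2 kHz, 21.2 kHz, 25.9 kHz}.

12 kHz, 15.2 kHz, 20.2 kHz, 21.2 kHz, 25.9 kHz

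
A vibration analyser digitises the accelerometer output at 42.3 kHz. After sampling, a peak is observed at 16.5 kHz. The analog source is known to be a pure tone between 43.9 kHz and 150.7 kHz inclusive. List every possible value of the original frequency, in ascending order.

Frequencies that alias to 16.5 kHz are k·fs ± 16.5 kHz for integer k ≥ 0.
k=0: 16.5 kHz.
k=1: 25.8 kHz, 58.8 kHz.
k=2: 68.1 kHz, 101.1 kHz.
k=3: 110.4 kHz, 143.4 kHz.
k=4: 152.7 kHz, 185.7 kHz.
Within [43.9 kHz, 150.7 kHz]: 58.8 kHz, 68.1 kHz, 101.1 kHz, 110.4 kHz, 143.4 kHz.

58.8 kHz, 68.1 kHz, 101.1 kHz, 110.4 kHz, 143.4 kHz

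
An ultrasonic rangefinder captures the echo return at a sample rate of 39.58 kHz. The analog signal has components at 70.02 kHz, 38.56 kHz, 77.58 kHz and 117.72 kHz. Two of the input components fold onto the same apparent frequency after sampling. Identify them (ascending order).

38.56 kHz, 117.72 kHz

fs/2 = 19.79 kHz.
70.02 kHz mod fs = 30.44 kHz.
30.44 kHz > fs/2 = 19.79 kHz, folds to fs − 30.44 kHz = 9.14 kHz.
38.56 kHz > fs/2 = 19.79 kHz, folds to fs − 38.56 kHz = 1.02 kHz.
77.58 kHz mod fs = 38 kHz.
38 kHz > fs/2 = 19.79 kHz, folds to fs − 38 kHz = 1.58 kHz.
117.72 kHz mod fs = 38.56 kHz.
38.56 kHz > fs/2 = 19.79 kHz, folds to fs − 38.56 kHz = 1.02 kHz.
38.56 kHz and 117.72 kHz both map to 1.02 kHz.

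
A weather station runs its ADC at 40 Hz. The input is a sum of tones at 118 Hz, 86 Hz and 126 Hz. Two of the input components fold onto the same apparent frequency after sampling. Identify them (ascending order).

86 Hz, 126 Hz

fs/2 = 20 Hz.
118 Hz mod fs = 38 Hz.
38 Hz > fs/2 = 20 Hz, folds to fs − 38 Hz = 2 Hz.
86 Hz mod fs = 6 Hz.
6 Hz ≤ fs/2 = 20 Hz, appears at 6 Hz.
126 Hz mod fs = 6 Hz.
6 Hz ≤ fs/2 = 20 Hz, appears at 6 Hz.
86 Hz and 126 Hz both map to 6 Hz.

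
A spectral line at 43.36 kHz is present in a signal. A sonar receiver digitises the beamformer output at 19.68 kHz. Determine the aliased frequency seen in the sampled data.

4 kHz

43.36 kHz mod fs = 4 kHz.
4 kHz ≤ fs/2 = 9.84 kHz, appears at 4 kHz.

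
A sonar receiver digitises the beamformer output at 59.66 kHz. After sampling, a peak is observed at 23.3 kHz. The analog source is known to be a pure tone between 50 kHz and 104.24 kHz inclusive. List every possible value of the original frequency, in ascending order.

82.96 kHz, 96.02 kHz

Frequencies that alias to 23.3 kHz are k·fs ± 23.3 kHz for integer k ≥ 0.
k=0: 23.3 kHz.
k=1: 36.36 kHz, 82.96 kHz.
k=2: 96.02 kHz, 142.62 kHz.
k=3: 155.68 kHz, 202.28 kHz.
Within [50 kHz, 104.24 kHz]: 82.96 kHz, 96.02 kHz.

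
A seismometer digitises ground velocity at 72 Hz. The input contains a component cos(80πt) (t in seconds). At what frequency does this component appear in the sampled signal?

ω = 80π rad/s → f = ω/(2π) = 40 Hz.
40 Hz > fs/2 = 36 Hz, folds to fs − 40 Hz = 32 Hz.

32 Hz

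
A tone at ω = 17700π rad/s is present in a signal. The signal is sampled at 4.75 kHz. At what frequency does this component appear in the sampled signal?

ω = 17700π rad/s → f = ω/(2π) = 8850 Hz = 8.85 kHz.
8.85 kHz mod fs = 4.1 kHz.
4.1 kHz > fs/2 = 2.375 kHz, folds to fs − 4.1 kHz = 0.65 kHz.

0.65 kHz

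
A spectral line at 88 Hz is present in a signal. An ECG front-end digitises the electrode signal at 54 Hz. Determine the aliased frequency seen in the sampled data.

88 Hz mod fs = 34 Hz.
34 Hz > fs/2 = 27 Hz, folds to fs − 34 Hz = 20 Hz.

20 Hz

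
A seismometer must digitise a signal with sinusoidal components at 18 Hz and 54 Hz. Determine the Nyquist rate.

108 Hz

Highest-frequency component: 54 Hz.
Nyquist rate = 2 × 54 Hz = 108 Hz.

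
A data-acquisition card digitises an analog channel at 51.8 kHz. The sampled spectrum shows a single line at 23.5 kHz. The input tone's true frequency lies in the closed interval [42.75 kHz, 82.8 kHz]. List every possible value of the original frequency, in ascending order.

75.3 kHz, 80.1 kHz

Frequencies that alias to 23.5 kHz are k·fs ± 23.5 kHz for integer k ≥ 0.
k=0: 23.5 kHz.
k=1: 28.3 kHz, 75.3 kHz.
k=2: 80.1 kHz, 127.1 kHz.
k=3: 131.9 kHz, 178.9 kHz.
Within [42.75 kHz, 82.8 kHz]: 75.3 kHz, 80.1 kHz.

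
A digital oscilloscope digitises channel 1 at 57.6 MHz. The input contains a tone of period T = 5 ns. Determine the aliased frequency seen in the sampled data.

27.2 MHz

T = 5 ns → f = 1/T = 200 MHz.
200 MHz mod fs = 27.2 MHz.
27.2 MHz ≤ fs/2 = 28.8 MHz, appears at 27.2 MHz.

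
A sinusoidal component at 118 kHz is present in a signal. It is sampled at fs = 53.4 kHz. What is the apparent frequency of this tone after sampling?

11.2 kHz

118 kHz mod fs = 11.2 kHz.
11.2 kHz ≤ fs/2 = 26.7 kHz, appears at 11.2 kHz.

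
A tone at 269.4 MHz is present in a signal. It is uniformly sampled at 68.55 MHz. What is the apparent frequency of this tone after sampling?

269.4 MHz mod fs = 63.75 MHz.
63.75 MHz > fs/2 = 34.275 MHz, folds to fs − 63.75 MHz = 4.8 MHz.

4.8 MHz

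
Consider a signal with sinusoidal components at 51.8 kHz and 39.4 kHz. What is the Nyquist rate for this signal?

Highest-frequency component: 51.8 kHz.
Nyquist rate = 2 × 51.8 kHz = 103.6 kHz.

103.6 kHz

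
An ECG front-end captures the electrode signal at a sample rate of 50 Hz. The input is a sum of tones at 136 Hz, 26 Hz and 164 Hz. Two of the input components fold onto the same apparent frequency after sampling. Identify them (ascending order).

fs/2 = 25 Hz.
136 Hz mod fs = 36 Hz.
36 Hz > fs/2 = 25 Hz, folds to fs − 36 Hz = 14 Hz.
26 Hz > fs/2 = 25 Hz, folds to fs − 26 Hz = 24 Hz.
164 Hz mod fs = 14 Hz.
14 Hz ≤ fs/2 = 25 Hz, appears at 14 Hz.
136 Hz and 164 Hz both map to 14 Hz.

136 Hz, 164 Hz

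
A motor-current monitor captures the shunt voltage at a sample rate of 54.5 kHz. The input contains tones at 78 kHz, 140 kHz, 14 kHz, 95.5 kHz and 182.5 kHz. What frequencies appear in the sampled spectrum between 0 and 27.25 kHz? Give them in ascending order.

13.5 kHz, 14 kHz, 19 kHz, 23.5 kHz

fs/2 = 27.25 kHz.
78 kHz mod fs = 23.5 kHz.
23.5 kHz ≤ fs/2 = 27.25 kHz, appears at 23.5 kHz.
140 kHz mod fs = 31 kHz.
31 kHz > fs/2 = 27.25 kHz, folds to fs − 31 kHz = 23.5 kHz.
14 kHz ≤ fs/2 = 27.25 kHz, passes unchanged.
95.5 kHz mod fs = 41 kHz.
41 kHz > fs/2 = 27.25 kHz, folds to fs − 41 kHz = 13.5 kHz.
182.5 kHz mod fs = 19 kHz.
19 kHz ≤ fs/2 = 27.25 kHz, appears at 19 kHz.
Distinct values: {13.5 kHz, 14 kHz, 19 kHz, 23.5 kHz}.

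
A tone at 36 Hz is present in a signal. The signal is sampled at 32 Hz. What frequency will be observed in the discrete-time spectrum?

4 Hz

36 Hz mod fs = 4 Hz.
4 Hz ≤ fs/2 = 16 Hz, appears at 4 Hz.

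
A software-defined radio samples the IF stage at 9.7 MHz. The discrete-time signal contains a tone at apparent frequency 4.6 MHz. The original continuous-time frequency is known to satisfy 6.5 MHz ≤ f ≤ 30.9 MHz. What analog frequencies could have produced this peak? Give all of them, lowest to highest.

Frequencies that alias to 4.6 MHz are k·fs ± 4.6 MHz for integer k ≥ 0.
k=0: 4.6 MHz.
k=1: 5.1 MHz, 14.3 MHz.
k=2: 14.8 MHz, 24 MHz.
k=3: 24.5 MHz, 33.7 MHz.
k=4: 34.2 MHz, 43.4 MHz.
Within [6.5 MHz, 30.9 MHz]: 14.3 MHz, 14.8 MHz, 24 MHz, 24.5 MHz.

14.3 MHz, 14.8 MHz, 24 MHz, 24.5 MHz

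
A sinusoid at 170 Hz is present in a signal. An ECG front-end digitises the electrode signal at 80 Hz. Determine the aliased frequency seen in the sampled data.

170 Hz mod fs = 10 Hz.
10 Hz ≤ fs/2 = 40 Hz, appears at 10 Hz.

10 Hz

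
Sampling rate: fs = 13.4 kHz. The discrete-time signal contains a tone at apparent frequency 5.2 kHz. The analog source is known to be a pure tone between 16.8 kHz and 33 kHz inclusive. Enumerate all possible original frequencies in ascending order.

18.6 kHz, 21.6 kHz, 32 kHz

Frequencies that alias to 5.2 kHz are k·fs ± 5.2 kHz for integer k ≥ 0.
k=0: 5.2 kHz.
k=1: 8.2 kHz, 18.6 kHz.
k=2: 21.6 kHz, 32 kHz.
k=3: 35 kHz, 45.4 kHz.
Within [16.8 kHz, 33 kHz]: 18.6 kHz, 21.6 kHz, 32 kHz.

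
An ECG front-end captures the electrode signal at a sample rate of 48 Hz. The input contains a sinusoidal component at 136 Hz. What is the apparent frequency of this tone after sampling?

8 Hz

136 Hz mod fs = 40 Hz.
40 Hz > fs/2 = 24 Hz, folds to fs − 40 Hz = 8 Hz.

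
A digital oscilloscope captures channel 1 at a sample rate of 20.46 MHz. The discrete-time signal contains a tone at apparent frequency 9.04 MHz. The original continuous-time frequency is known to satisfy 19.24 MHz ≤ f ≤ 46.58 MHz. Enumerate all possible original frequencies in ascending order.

Frequencies that alias to 9.04 MHz are k·fs ± 9.04 MHz for integer k ≥ 0.
k=0: 9.04 MHz.
k=1: 11.42 MHz, 29.5 MHz.
k=2: 31.88 MHz, 49.96 MHz.
k=3: 52.34 MHz, 70.42 MHz.
Within [19.24 MHz, 46.58 MHz]: 29.5 MHz, 31.88 MHz.

29.5 MHz, 31.88 MHz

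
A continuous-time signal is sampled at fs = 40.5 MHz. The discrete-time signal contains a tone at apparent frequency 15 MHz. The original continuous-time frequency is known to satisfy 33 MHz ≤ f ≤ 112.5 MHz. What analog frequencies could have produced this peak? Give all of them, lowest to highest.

55.5 MHz, 66 MHz, 96 MHz, 106.5 MHz

Frequencies that alias to 15 MHz are k·fs ± 15 MHz for integer k ≥ 0.
k=0: 15 MHz.
k=1: 25.5 MHz, 55.5 MHz.
k=2: 66 MHz, 96 MHz.
k=3: 106.5 MHz, 136.5 MHz.
k=4: 147 MHz, 177 MHz.
Within [33 MHz, 112.5 MHz]: 55.5 MHz, 66 MHz, 96 MHz, 106.5 MHz.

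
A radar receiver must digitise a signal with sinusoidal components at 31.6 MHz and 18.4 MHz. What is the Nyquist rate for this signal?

Highest-frequency component: 31.6 MHz.
Nyquist rate = 2 × 31.6 MHz = 63.2 MHz.

63.2 MHz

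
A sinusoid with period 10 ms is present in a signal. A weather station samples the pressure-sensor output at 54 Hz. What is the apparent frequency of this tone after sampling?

8 Hz

T = 10 ms → f = 1/T = 100 Hz.
100 Hz mod fs = 46 Hz.
46 Hz > fs/2 = 27 Hz, folds to fs − 46 Hz = 8 Hz.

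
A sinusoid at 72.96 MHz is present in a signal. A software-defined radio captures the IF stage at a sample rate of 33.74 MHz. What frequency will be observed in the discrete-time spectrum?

72.96 MHz mod fs = 5.48 MHz.
5.48 MHz ≤ fs/2 = 16.87 MHz, appears at 5.48 MHz.

5.48 MHz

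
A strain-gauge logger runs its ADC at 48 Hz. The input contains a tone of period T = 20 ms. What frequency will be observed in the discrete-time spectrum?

2 Hz

T = 20 ms → f = 1/T = 50 Hz.
50 Hz mod fs = 2 Hz.
2 Hz ≤ fs/2 = 24 Hz, appears at 2 Hz.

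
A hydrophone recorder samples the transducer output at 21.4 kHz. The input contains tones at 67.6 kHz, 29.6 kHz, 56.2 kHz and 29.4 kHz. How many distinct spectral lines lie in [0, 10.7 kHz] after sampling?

3

fs/2 = 10.7 kHz.
67.6 kHz mod fs = 3.4 kHz.
3.4 kHz ≤ fs/2 = 10.7 kHz, appears at 3.4 kHz.
29.6 kHz mod fs = 8.2 kHz.
8.2 kHz ≤ fs/2 = 10.7 kHz, appears at 8.2 kHz.
56.2 kHz mod fs = 13.4 kHz.
13.4 kHz > fs/2 = 10.7 kHz, folds to fs − 13.4 kHz = 8 kHz.
29.4 kHz mod fs = 8 kHz.
8 kHz ≤ fs/2 = 10.7 kHz, appears at 8 kHz.
Distinct values: {3.4 kHz, 8 kHz, 8.2 kHz} → 3.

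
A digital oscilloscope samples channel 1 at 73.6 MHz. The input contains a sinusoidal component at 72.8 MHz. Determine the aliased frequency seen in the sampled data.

0.8 MHz

72.8 MHz > fs/2 = 36.8 MHz, folds to fs − 72.8 MHz = 0.8 MHz.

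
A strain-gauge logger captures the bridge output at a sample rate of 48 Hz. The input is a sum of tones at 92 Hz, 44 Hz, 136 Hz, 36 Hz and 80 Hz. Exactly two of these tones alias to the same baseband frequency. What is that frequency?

fs/2 = 24 Hz.
92 Hz mod fs = 44 Hz.
44 Hz > fs/2 = 24 Hz, folds to fs − 44 Hz = 4 Hz.
44 Hz > fs/2 = 24 Hz, folds to fs − 44 Hz = 4 Hz.
136 Hz mod fs = 40 Hz.
40 Hz > fs/2 = 24 Hz, folds to fs − 40 Hz = 8 Hz.
36 Hz > fs/2 = 24 Hz, folds to fs − 36 Hz = 12 Hz.
80 Hz mod fs = 32 Hz.
32 Hz > fs/2 = 24 Hz, folds to fs − 32 Hz = 16 Hz.
44 Hz and 92 Hz both map to 4 Hz.

4 Hz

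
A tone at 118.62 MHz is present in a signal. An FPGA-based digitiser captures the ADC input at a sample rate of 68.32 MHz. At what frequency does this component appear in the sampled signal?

18.02 MHz

118.62 MHz mod fs = 50.3 MHz.
50.3 MHz > fs/2 = 34.16 MHz, folds to fs − 50.3 MHz = 18.02 MHz.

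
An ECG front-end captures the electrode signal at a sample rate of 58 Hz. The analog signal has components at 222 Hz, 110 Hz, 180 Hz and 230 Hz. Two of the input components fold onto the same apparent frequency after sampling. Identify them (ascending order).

110 Hz, 180 Hz

fs/2 = 29 Hz.
222 Hz mod fs = 48 Hz.
48 Hz > fs/2 = 29 Hz, folds to fs − 48 Hz = 10 Hz.
110 Hz mod fs = 52 Hz.
52 Hz > fs/2 = 29 Hz, folds to fs − 52 Hz = 6 Hz.
180 Hz mod fs = 6 Hz.
6 Hz ≤ fs/2 = 29 Hz, appears at 6 Hz.
230 Hz mod fs = 56 Hz.
56 Hz > fs/2 = 29 Hz, folds to fs − 56 Hz = 2 Hz.
110 Hz and 180 Hz both map to 6 Hz.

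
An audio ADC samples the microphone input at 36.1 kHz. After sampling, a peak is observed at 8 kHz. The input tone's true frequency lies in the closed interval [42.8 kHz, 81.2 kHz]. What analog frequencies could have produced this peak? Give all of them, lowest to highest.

44.1 kHz, 64.2 kHz, 80.2 kHz

Frequencies that alias to 8 kHz are k·fs ± 8 kHz for integer k ≥ 0.
k=0: 8 kHz.
k=1: 28.1 kHz, 44.1 kHz.
k=2: 64.2 kHz, 80.2 kHz.
k=3: 100.3 kHz, 116.3 kHz.
Within [42.8 kHz, 81.2 kHz]: 44.1 kHz, 64.2 kHz, 80.2 kHz.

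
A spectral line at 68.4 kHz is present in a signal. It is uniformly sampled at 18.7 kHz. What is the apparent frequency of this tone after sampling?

6.4 kHz

68.4 kHz mod fs = 12.3 kHz.
12.3 kHz > fs/2 = 9.35 kHz, folds to fs − 12.3 kHz = 6.4 kHz.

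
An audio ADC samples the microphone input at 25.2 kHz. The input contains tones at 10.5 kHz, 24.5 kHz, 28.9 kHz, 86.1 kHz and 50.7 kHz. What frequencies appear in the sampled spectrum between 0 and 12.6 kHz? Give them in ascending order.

fs/2 = 12.6 kHz.
10.5 kHz ≤ fs/2 = 12.6 kHz, passes unchanged.
24.5 kHz > fs/2 = 12.6 kHz, folds to fs − 24.5 kHz = 0.7 kHz.
28.9 kHz mod fs = 3.7 kHz.
3.7 kHz ≤ fs/2 = 12.6 kHz, appears at 3.7 kHz.
86.1 kHz mod fs = 10.5 kHz.
10.5 kHz ≤ fs/2 = 12.6 kHz, appears at 10.5 kHz.
50.7 kHz mod fs = 0.3 kHz.
0.3 kHz ≤ fs/2 = 12.6 kHz, appears at 0.3 kHz.
Distinct values: {0.3 kHz, 0.7 kHz, 3.7 kHz, 10.5 kHz}.

0.3 kHz, 0.7 kHz, 3.7 kHz, 10.5 kHz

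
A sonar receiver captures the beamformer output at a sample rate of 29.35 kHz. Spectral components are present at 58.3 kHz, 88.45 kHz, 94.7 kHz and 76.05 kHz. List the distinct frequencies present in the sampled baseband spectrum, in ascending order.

fs/2 = 14.675 kHz.
58.3 kHz mod fs = 28.95 kHz.
28.95 kHz > fs/2 = 14.675 kHz, folds to fs − 28.95 kHz = 0.4 kHz.
88.45 kHz mod fs = 0.4 kHz.
0.4 kHz ≤ fs/2 = 14.675 kHz, appears at 0.4 kHz.
94.7 kHz mod fs = 6.65 kHz.
6.65 kHz ≤ fs/2 = 14.675 kHz, appears at 6.65 kHz.
76.05 kHz mod fs = 17.35 kHz.
17.35 kHz > fs/2 = 14.675 kHz, folds to fs − 17.35 kHz = 12 kHz.
Distinct values: {0.4 kHz, 6.65 kHz, 12 kHz}.

0.4 kHz, 6.65 kHz, 12 kHz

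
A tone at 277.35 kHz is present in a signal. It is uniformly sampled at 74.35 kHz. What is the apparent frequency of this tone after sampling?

20.05 kHz

277.35 kHz mod fs = 54.3 kHz.
54.3 kHz > fs/2 = 37.175 kHz, folds to fs − 54.3 kHz = 20.05 kHz.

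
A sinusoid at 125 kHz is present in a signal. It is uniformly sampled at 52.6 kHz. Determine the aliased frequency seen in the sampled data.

19.8 kHz

125 kHz mod fs = 19.8 kHz.
19.8 kHz ≤ fs/2 = 26.3 kHz, appears at 19.8 kHz.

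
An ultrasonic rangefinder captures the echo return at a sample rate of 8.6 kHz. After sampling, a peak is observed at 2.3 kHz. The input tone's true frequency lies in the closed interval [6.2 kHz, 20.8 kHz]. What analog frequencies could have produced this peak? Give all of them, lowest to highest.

6.3 kHz, 10.9 kHz, 14.9 kHz, 19.5 kHz

Frequencies that alias to 2.3 kHz are k·fs ± 2.3 kHz for integer k ≥ 0.
k=0: 2.3 kHz.
k=1: 6.3 kHz, 10.9 kHz.
k=2: 14.9 kHz, 19.5 kHz.
k=3: 23.5 kHz, 28.1 kHz.
Within [6.2 kHz, 20.8 kHz]: 6.3 kHz, 10.9 kHz, 14.9 kHz, 19.5 kHz.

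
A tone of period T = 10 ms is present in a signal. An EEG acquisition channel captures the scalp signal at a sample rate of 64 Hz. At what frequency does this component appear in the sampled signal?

28 Hz

T = 10 ms → f = 1/T = 100 Hz.
100 Hz mod fs = 36 Hz.
36 Hz > fs/2 = 32 Hz, folds to fs − 36 Hz = 28 Hz.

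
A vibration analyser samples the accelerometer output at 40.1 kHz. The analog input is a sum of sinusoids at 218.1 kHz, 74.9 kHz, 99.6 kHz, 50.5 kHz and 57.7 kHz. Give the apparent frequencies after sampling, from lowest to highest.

5.3 kHz, 10.4 kHz, 17.6 kHz, 19.4 kHz

fs/2 = 20.05 kHz.
218.1 kHz mod fs = 17.6 kHz.
17.6 kHz ≤ fs/2 = 20.05 kHz, appears at 17.6 kHz.
74.9 kHz mod fs = 34.8 kHz.
34.8 kHz > fs/2 = 20.05 kHz, folds to fs − 34.8 kHz = 5.3 kHz.
99.6 kHz mod fs = 19.4 kHz.
19.4 kHz ≤ fs/2 = 20.05 kHz, appears at 19.4 kHz.
50.5 kHz mod fs = 10.4 kHz.
10.4 kHz ≤ fs/2 = 20.05 kHz, appears at 10.4 kHz.
57.7 kHz mod fs = 17.6 kHz.
17.6 kHz ≤ fs/2 = 20.05 kHz, appears at 17.6 kHz.
Distinct values: {5.3 kHz, 10.4 kHz, 17.6 kHz, 19.4 kHz}.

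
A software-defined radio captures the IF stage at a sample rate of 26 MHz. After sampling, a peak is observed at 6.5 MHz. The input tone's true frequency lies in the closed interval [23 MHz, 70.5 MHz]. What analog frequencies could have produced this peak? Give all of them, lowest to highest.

Frequencies that alias to 6.5 MHz are k·fs ± 6.5 MHz for integer k ≥ 0.
k=0: 6.5 MHz.
k=1: 19.5 MHz, 32.5 MHz.
k=2: 45.5 MHz, 58.5 MHz.
k=3: 71.5 MHz, 84.5 MHz.
Within [23 MHz, 70.5 MHz]: 32.5 MHz, 45.5 MHz, 58.5 MHz.

32.5 MHz, 45.5 MHz, 58.5 MHz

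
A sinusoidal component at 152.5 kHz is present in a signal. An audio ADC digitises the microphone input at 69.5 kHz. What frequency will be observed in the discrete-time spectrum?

152.5 kHz mod fs = 13.5 kHz.
13.5 kHz ≤ fs/2 = 34.75 kHz, appears at 13.5 kHz.

13.5 kHz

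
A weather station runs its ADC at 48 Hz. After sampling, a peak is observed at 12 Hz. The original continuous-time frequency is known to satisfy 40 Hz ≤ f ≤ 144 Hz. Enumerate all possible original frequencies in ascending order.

Frequencies that alias to 12 Hz are k·fs ± 12 Hz for integer k ≥ 0.
k=0: 12 Hz.
k=1: 36 Hz, 60 Hz.
k=2: 84 Hz, 108 Hz.
k=3: 132 Hz, 156 Hz.
k=4: 180 Hz, 204 Hz.
Within [40 Hz, 144 Hz]: 60 Hz, 84 Hz, 108 Hz, 132 Hz.

60 Hz, 84 Hz, 108 Hz, 132 Hz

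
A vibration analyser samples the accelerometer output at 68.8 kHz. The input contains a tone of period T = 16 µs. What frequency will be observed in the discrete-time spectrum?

T = 16 µs → f = 1/T = 62.5 kHz.
62.5 kHz > fs/2 = 34.4 kHz, folds to fs − 62.5 kHz = 6.3 kHz.

6.3 kHz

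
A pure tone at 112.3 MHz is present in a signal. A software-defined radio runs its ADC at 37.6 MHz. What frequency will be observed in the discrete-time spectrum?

112.3 MHz mod fs = 37.1 MHz.
37.1 MHz > fs/2 = 18.8 MHz, folds to fs − 37.1 MHz = 0.5 MHz.

0.5 MHz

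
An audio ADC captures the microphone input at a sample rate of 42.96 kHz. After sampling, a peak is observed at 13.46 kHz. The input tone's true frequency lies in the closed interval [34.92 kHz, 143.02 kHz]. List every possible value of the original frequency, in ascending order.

56.42 kHz, 72.46 kHz, 99.38 kHz, 115.42 kHz, 142.34 kHz

Frequencies that alias to 13.46 kHz are k·fs ± 13.46 kHz for integer k ≥ 0.
k=0: 13.46 kHz.
k=1: 29.5 kHz, 56.42 kHz.
k=2: 72.46 kHz, 99.38 kHz.
k=3: 115.42 kHz, 142.34 kHz.
k=4: 158.38 kHz, 185.3 kHz.
Within [34.92 kHz, 143.02 kHz]: 56.42 kHz, 72.46 kHz, 99.38 kHz, 115.42 kHz, 142.34 kHz.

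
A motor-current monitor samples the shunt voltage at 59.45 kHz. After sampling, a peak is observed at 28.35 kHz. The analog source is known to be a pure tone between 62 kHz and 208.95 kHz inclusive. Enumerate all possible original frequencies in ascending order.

87.8 kHz, 90.55 kHz, 147.25 kHz, 150 kHz, 206.7 kHz

Frequencies that alias to 28.35 kHz are k·fs ± 28.35 kHz for integer k ≥ 0.
k=0: 28.35 kHz.
k=1: 31.1 kHz, 87.8 kHz.
k=2: 90.55 kHz, 147.25 kHz.
k=3: 150 kHz, 206.7 kHz.
k=4: 209.45 kHz, 266.15 kHz.
Within [62 kHz, 208.95 kHz]: 87.8 kHz, 90.55 kHz, 147.25 kHz, 150 kHz, 206.7 kHz.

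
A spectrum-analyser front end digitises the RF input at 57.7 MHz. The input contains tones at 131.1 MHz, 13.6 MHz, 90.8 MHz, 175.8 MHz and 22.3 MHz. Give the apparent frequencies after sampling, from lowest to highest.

fs/2 = 28.85 MHz.
131.1 MHz mod fs = 15.7 MHz.
15.7 MHz ≤ fs/2 = 28.85 MHz, appears at 15.7 MHz.
13.6 MHz ≤ fs/2 = 28.85 MHz, passes unchanged.
90.8 MHz mod fs = 33.1 MHz.
33.1 MHz > fs/2 = 28.85 MHz, folds to fs − 33.1 MHz = 24.6 MHz.
175.8 MHz mod fs = 2.7 MHz.
2.7 MHz ≤ fs/2 = 28.85 MHz, appears at 2.7 MHz.
22.3 MHz ≤ fs/2 = 28.85 MHz, passes unchanged.
Distinct values: {2.7 MHz, 13.6 MHz, 15.7 MHz, 22.3 MHz, 24.6 MHz}.

2.7 MHz, 13.6 MHz, 15.7 MHz, 22.3 MHz, 24.6 MHz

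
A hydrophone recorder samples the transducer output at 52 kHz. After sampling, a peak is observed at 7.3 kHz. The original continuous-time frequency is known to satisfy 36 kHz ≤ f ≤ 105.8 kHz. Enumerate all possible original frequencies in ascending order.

Frequencies that alias to 7.3 kHz are k·fs ± 7.3 kHz for integer k ≥ 0.
k=0: 7.3 kHz.
k=1: 44.7 kHz, 59.3 kHz.
k=2: 96.7 kHz, 111.3 kHz.
k=3: 148.7 kHz, 163.3 kHz.
Within [36 kHz, 105.8 kHz]: 44.7 kHz, 59.3 kHz, 96.7 kHz.

44.7 kHz, 59.3 kHz, 96.7 kHz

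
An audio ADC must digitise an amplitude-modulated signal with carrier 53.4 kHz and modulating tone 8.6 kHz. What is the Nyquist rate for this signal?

AM sidebands sit at fc ± fm = 44.8 kHz and 62 kHz.
Highest-frequency component: 62 kHz.
Nyquist rate = 2 × 62 kHz = 124 kHz.

124 kHz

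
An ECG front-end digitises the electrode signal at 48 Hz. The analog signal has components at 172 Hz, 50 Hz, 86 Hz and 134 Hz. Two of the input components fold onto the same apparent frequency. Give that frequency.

10 Hz

fs/2 = 24 Hz.
172 Hz mod fs = 28 Hz.
28 Hz > fs/2 = 24 Hz, folds to fs − 28 Hz = 20 Hz.
50 Hz mod fs = 2 Hz.
2 Hz ≤ fs/2 = 24 Hz, appears at 2 Hz.
86 Hz mod fs = 38 Hz.
38 Hz > fs/2 = 24 Hz, folds to fs − 38 Hz = 10 Hz.
134 Hz mod fs = 38 Hz.
38 Hz > fs/2 = 24 Hz, folds to fs − 38 Hz = 10 Hz.
86 Hz and 134 Hz both map to 10 Hz.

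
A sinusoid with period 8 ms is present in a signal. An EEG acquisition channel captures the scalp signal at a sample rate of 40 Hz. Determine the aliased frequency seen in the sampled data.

5 Hz

T = 8 ms → f = 1/T = 125 Hz.
125 Hz mod fs = 5 Hz.
5 Hz ≤ fs/2 = 20 Hz, appears at 5 Hz.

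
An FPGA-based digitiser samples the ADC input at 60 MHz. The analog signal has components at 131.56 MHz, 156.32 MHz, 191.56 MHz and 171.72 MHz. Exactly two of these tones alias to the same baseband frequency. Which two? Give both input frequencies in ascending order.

131.56 MHz, 191.56 MHz

fs/2 = 30 MHz.
131.56 MHz mod fs = 11.56 MHz.
11.56 MHz ≤ fs/2 = 30 MHz, appears at 11.56 MHz.
156.32 MHz mod fs = 36.32 MHz.
36.32 MHz > fs/2 = 30 MHz, folds to fs − 36.32 MHz = 23.68 MHz.
191.56 MHz mod fs = 11.56 MHz.
11.56 MHz ≤ fs/2 = 30 MHz, appears at 11.56 MHz.
171.72 MHz mod fs = 51.72 MHz.
51.72 MHz > fs/2 = 30 MHz, folds to fs − 51.72 MHz = 8.28 MHz.
131.56 MHz and 191.56 MHz both map to 11.56 MHz.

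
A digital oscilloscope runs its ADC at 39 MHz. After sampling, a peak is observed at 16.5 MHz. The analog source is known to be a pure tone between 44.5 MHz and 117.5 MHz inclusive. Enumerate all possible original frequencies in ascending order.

55.5 MHz, 61.5 MHz, 94.5 MHz, 100.5 MHz

Frequencies that alias to 16.5 MHz are k·fs ± 16.5 MHz for integer k ≥ 0.
k=0: 16.5 MHz.
k=1: 22.5 MHz, 55.5 MHz.
k=2: 61.5 MHz, 94.5 MHz.
k=3: 100.5 MHz, 133.5 MHz.
k=4: 139.5 MHz, 172.5 MHz.
Within [44.5 MHz, 117.5 MHz]: 55.5 MHz, 61.5 MHz, 94.5 MHz, 100.5 MHz.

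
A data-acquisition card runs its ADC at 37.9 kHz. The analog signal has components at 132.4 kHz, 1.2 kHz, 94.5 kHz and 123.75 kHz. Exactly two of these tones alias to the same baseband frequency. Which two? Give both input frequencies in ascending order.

94.5 kHz, 132.4 kHz

fs/2 = 18.95 kHz.
132.4 kHz mod fs = 18.7 kHz.
18.7 kHz ≤ fs/2 = 18.95 kHz, appears at 18.7 kHz.
1.2 kHz ≤ fs/2 = 18.95 kHz, passes unchanged.
94.5 kHz mod fs = 18.7 kHz.
18.7 kHz ≤ fs/2 = 18.95 kHz, appears at 18.7 kHz.
123.75 kHz mod fs = 10.05 kHz.
10.05 kHz ≤ fs/2 = 18.95 kHz, appears at 10.05 kHz.
94.5 kHz and 132.4 kHz both map to 18.7 kHz.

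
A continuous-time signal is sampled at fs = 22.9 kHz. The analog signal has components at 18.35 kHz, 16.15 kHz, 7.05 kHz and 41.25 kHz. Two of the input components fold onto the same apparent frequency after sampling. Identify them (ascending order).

18.35 kHz, 41.25 kHz

fs/2 = 11.45 kHz.
18.35 kHz > fs/2 = 11.45 kHz, folds to fs − 18.35 kHz = 4.55 kHz.
16.15 kHz > fs/2 = 11.45 kHz, folds to fs − 16.15 kHz = 6.75 kHz.
7.05 kHz ≤ fs/2 = 11.45 kHz, passes unchanged.
41.25 kHz mod fs = 18.35 kHz.
18.35 kHz > fs/2 = 11.45 kHz, folds to fs − 18.35 kHz = 4.55 kHz.
18.35 kHz and 41.25 kHz both map to 4.55 kHz.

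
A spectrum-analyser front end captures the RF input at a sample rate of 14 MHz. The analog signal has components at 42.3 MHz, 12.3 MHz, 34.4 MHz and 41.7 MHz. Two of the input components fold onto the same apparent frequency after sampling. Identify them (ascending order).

fs/2 = 7 MHz.
42.3 MHz mod fs = 0.3 MHz.
0.3 MHz ≤ fs/2 = 7 MHz, appears at 0.3 MHz.
12.3 MHz > fs/2 = 7 MHz, folds to fs − 12.3 MHz = 1.7 MHz.
34.4 MHz mod fs = 6.4 MHz.
6.4 MHz ≤ fs/2 = 7 MHz, appears at 6.4 MHz.
41.7 MHz mod fs = 13.7 MHz.
13.7 MHz > fs/2 = 7 MHz, folds to fs − 13.7 MHz = 0.3 MHz.
41.7 MHz and 42.3 MHz both map to 0.3 MHz.

41.7 MHz, 42.3 MHz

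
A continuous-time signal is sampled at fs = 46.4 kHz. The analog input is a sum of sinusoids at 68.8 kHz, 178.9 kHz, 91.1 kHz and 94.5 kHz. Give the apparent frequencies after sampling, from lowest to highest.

fs/2 = 23.2 kHz.
68.8 kHz mod fs = 22.4 kHz.
22.4 kHz ≤ fs/2 = 23.2 kHz, appears at 22.4 kHz.
178.9 kHz mod fs = 39.7 kHz.
39.7 kHz > fs/2 = 23.2 kHz, folds to fs − 39.7 kHz = 6.7 kHz.
91.1 kHz mod fs = 44.7 kHz.
44.7 kHz > fs/2 = 23.2 kHz, folds to fs − 44.7 kHz = 1.7 kHz.
94.5 kHz mod fs = 1.7 kHz.
1.7 kHz ≤ fs/2 = 23.2 kHz, appears at 1.7 kHz.
Distinct values: {1.7 kHz, 6.7 kHz, 22.4 kHz}.

1.7 kHz, 6.7 kHz, 22.4 kHz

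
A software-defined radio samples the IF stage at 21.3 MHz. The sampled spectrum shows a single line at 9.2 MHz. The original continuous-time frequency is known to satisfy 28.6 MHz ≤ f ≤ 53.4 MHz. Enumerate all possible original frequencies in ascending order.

Frequencies that alias to 9.2 MHz are k·fs ± 9.2 MHz for integer k ≥ 0.
k=0: 9.2 MHz.
k=1: 12.1 MHz, 30.5 MHz.
k=2: 33.4 MHz, 51.8 MHz.
k=3: 54.7 MHz, 73.1 MHz.
Within [28.6 MHz, 53.4 MHz]: 30.5 MHz, 33.4 MHz, 51.8 MHz.

30.5 MHz, 33.4 MHz, 51.8 MHz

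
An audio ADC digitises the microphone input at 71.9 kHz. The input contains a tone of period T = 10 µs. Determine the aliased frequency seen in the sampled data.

T = 10 µs → f = 1/T = 100 kHz.
100 kHz mod fs = 28.1 kHz.
28.1 kHz ≤ fs/2 = 35.95 kHz, appears at 28.1 kHz.

28.1 kHz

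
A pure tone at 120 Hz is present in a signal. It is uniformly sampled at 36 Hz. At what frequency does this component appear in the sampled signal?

120 Hz mod fs = 12 Hz.
12 Hz ≤ fs/2 = 18 Hz, appears at 12 Hz.

12 Hz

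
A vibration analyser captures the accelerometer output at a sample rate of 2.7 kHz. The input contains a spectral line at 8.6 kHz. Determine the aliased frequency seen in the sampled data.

8.6 kHz mod fs = 0.5 kHz.
0.5 kHz ≤ fs/2 = 1.35 kHz, appears at 0.5 kHz.

0.5 kHz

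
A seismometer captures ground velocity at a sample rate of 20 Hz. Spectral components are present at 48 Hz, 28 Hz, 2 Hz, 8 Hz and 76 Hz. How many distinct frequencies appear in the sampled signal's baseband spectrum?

fs/2 = 10 Hz.
48 Hz mod fs = 8 Hz.
8 Hz ≤ fs/2 = 10 Hz, appears at 8 Hz.
28 Hz mod fs = 8 Hz.
8 Hz ≤ fs/2 = 10 Hz, appears at 8 Hz.
2 Hz ≤ fs/2 = 10 Hz, passes unchanged.
8 Hz ≤ fs/2 = 10 Hz, passes unchanged.
76 Hz mod fs = 16 Hz.
16 Hz > fs/2 = 10 Hz, folds to fs − 16 Hz = 4 Hz.
Distinct values: {2 Hz, 4 Hz, 8 Hz} → 3.

3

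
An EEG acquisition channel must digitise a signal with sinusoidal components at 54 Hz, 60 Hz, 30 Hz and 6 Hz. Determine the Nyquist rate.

Highest-frequency component: 60 Hz.
Nyquist rate = 2 × 60 Hz = 120 Hz.

120 Hz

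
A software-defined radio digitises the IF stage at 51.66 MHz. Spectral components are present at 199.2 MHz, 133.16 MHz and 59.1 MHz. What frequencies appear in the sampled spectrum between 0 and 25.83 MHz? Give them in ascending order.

fs/2 = 25.83 MHz.
199.2 MHz mod fs = 44.22 MHz.
44.22 MHz > fs/2 = 25.83 MHz, folds to fs − 44.22 MHz = 7.44 MHz.
133.16 MHz mod fs = 29.84 MHz.
29.84 MHz > fs/2 = 25.83 MHz, folds to fs − 29.84 MHz = 21.82 MHz.
59.1 MHz mod fs = 7.44 MHz.
7.44 MHz ≤ fs/2 = 25.83 MHz, appears at 7.44 MHz.
Distinct values: {7.44 MHz, 21.82 MHz}.

7.44 MHz, 21.82 MHz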